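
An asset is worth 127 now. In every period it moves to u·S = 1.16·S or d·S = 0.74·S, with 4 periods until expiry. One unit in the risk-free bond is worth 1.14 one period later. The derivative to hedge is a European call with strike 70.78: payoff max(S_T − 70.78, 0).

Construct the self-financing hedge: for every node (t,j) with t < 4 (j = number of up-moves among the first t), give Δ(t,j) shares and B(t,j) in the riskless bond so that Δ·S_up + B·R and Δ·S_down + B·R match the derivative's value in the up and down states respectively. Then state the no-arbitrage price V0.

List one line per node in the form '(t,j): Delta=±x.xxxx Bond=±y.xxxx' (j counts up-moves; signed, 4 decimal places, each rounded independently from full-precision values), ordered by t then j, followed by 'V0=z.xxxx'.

(0,0): Delta=0.9991 Bond=-41.7855
(1,0): Delta=0.9794 Bond=-45.7922
(1,1): Delta=0.9997 Bond=-47.7276
(2,0): Delta=0.6521 Bond=-29.4387
(2,1): Delta=0.9899 Bond=-53.3414
(2,2): Delta=1.0000 Bond=-54.4629
(3,0): Delta=0.0000 Bond=0.0000
(3,1): Delta=0.6729 Bond=-35.2381
(3,2): Delta=1.0000 Bond=-62.0877
(3,3): Delta=1.0000 Bond=-62.0877
V0=85.0954

Since d<R<u, set p* = (R−d)/(u−d) = 0.9524; price each node as the discounted p*-expectation of its children.
Terminal values V(4,·): V(4,0)=0.0000, V(4,1)=0.0000, V(4,2)=22.8000, V(4,3)=75.9130, V(4,4)=159.1712
(3,0): S=51.4634. Δ = (V_up−V_dn)/(S_up−S_dn) = (0.0000−0.0000)/(59.6976−38.0830) = 0.0000. V = [p*·0.0000 + (1−p*)·0.0000]/1.14 = 0.0000. B = V − Δ·S = 0.0000.
(3,1): S=80.6724. Δ = (V_up−V_dn)/(S_up−S_dn) = (22.8000−0.0000)/(93.5800−59.6976) = 0.6729. V = [p*·22.8000 + (1−p*)·0.0000]/1.14 = 19.0476. B = V − Δ·S = -35.2381.
(3,2): S=126.4595. Δ = (V_up−V_dn)/(S_up−S_dn) = (75.9130−22.8000)/(146.6930−93.5800) = 1.0000. V = [p*·75.9130 + (1−p*)·22.8000]/1.14 = 64.3718. B = V − Δ·S = -62.0877.
(3,3): S=198.2338. Δ = (V_up−V_dn)/(S_up−S_dn) = (159.1712−75.9130)/(229.9512−146.6930) = 1.0000. V = [p*·159.1712 + (1−p*)·75.9130]/1.14 = 136.1461. B = V − Δ·S = -62.0877.
(2,0): S=69.5452. Δ = (V_up−V_dn)/(S_up−S_dn) = (19.0476−0.0000)/(80.6724−51.4634) = 0.6521. V = [p*·19.0476 + (1−p*)·0.0000]/1.14 = 15.9128. B = V − Δ·S = -29.4387.
(2,1): S=109.0168. Δ = (V_up−V_dn)/(S_up−S_dn) = (64.3718−19.0476)/(126.4595−80.6724) = 0.9899. V = [p*·64.3718 + (1−p*)·19.0476]/1.14 = 54.5732. B = V − Δ·S = -53.3414.
(2,2): S=170.8912. Δ = (V_up−V_dn)/(S_up−S_dn) = (136.1461−64.3718)/(198.2338−126.4595) = 1.0000. V = [p*·136.1461 + (1−p*)·64.3718]/1.14 = 116.4283. B = V − Δ·S = -54.4629.
(1,0): S=93.9800. Δ = (V_up−V_dn)/(S_up−S_dn) = (54.5732−15.9128)/(109.0168−69.5452) = 0.9794. V = [p*·54.5732 + (1−p*)·15.9128]/1.14 = 46.2564. B = V − Δ·S = -45.7922.
(1,1): S=147.3200. Δ = (V_up−V_dn)/(S_up−S_dn) = (116.4283−54.5732)/(170.8912−109.0168) = 0.9997. V = [p*·116.4283 + (1−p*)·54.5732]/1.14 = 99.5463. B = V − Δ·S = -47.7276.
(0,0): S=127.0000. Δ = (V_up−V_dn)/(S_up−S_dn) = (99.5463−46.2564)/(147.3200−93.9800) = 0.9991. V = [p*·99.5463 + (1−p*)·46.2564]/1.14 = 85.0954. B = V − Δ·S = -41.7855.
Check: Δ(0,0)·S0 + B(0,0) = 85.0954 = V0.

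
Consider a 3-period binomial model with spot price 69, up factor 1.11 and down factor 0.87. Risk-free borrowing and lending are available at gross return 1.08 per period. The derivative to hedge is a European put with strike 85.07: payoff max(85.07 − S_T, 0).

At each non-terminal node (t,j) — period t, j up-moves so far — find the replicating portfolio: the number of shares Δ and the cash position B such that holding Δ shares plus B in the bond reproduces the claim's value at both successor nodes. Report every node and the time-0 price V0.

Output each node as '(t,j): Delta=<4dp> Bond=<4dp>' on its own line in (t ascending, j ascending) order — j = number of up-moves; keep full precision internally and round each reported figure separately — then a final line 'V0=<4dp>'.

(0,0): Delta=-0.6315 Bond=47.0492
(1,0): Delta=-1.0000 Bond=72.9338
(1,1): Delta=-0.5902 Bond=47.6531
(2,0): Delta=-1.0000 Bond=78.7685
(2,1): Delta=-1.0000 Bond=78.7685
(2,2): Delta=-0.5444 Bond=47.5649
V0=3.4753

The replicating-portfolio and risk-neutral prices coincide; use p* = (1.08−0.87)/(1.11−0.87) = 0.8750 for the latter.
At expiry t=3: V(3,0)=39.6333, V(3,1)=27.0990, V(3,2)=11.1070, V(3,3)=0.0000
  t=2,j=0: stock 52.2261 → up 57.9710 (V=27.0990), down 45.4367 (V=39.6333). Price 26.5424; hedge Δ=-1.0000, bond B=78.7685.
  t=2,j=1: stock 66.6333 → up 73.9630 (V=11.1070), down 57.9710 (V=27.0990). Price 12.1352; hedge Δ=-1.0000, bond B=78.7685.
  t=2,j=2: stock 85.0149 → up 94.3665 (V=0.0000), down 73.9630 (V=11.1070). Price 1.2855; hedge Δ=-0.5444, bond B=47.5649.
  t=1,j=0: stock 60.0300 → up 66.6333 (V=12.1352), down 52.2261 (V=26.5424). Price 12.9038; hedge Δ=-1.0000, bond B=72.9338.
  t=1,j=1: stock 76.5900 → up 85.0149 (V=1.2855), down 66.6333 (V=12.1352). Price 2.4461; hedge Δ=-0.5902, bond B=47.6531.
  t=0,j=0: stock 69.0000 → up 76.5900 (V=2.4461), down 60.0300 (V=12.9038). Price 3.4753; hedge Δ=-0.6315, bond B=47.0492.
Check: Δ(0,0)·S0 + B(0,0) = 3.4753 = V0.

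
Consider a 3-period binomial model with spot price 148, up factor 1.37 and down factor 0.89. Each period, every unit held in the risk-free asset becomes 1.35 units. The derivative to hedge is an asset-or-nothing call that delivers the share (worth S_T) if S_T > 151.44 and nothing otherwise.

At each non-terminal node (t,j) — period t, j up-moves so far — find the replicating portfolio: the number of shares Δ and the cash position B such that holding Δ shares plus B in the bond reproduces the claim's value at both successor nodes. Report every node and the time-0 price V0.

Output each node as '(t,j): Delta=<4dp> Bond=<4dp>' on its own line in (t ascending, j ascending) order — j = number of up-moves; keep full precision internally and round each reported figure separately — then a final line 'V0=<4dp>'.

(0,0): Delta=1.0014 Bond=-0.2101
(1,0): Delta=1.0509 Bond=-6.8082
(1,1): Delta=1.0000 Bond=0.0000
(2,0): Delta=2.8542 Bond=-220.5857
(2,1): Delta=1.0000 Bond=0.0000
(2,2): Delta=1.0000 Bond=0.0000
V0=147.9969

No-arbitrage ⇒ martingale measure with p* = (R−d)/(u−d) = 0.9583.
Payoff layer (t=3): V(3,0)=0.0000, V(3,1)=160.6062, V(3,2)=247.2253, V(3,3)=380.5602
(2,0): S=117.2308. Δ = (V_up−V_dn)/(S_up−S_dn) = (160.6062−0.0000)/(160.6062−104.3354) = 2.8542. V = [p*·160.6062 + (1−p*)·0.0000]/1.35 = 114.0106. B = V − Δ·S = -220.5857.
(2,1): S=180.4564. Δ = (V_up−V_dn)/(S_up−S_dn) = (247.2253−160.6062)/(247.2253−160.6062) = 1.0000. V = [p*·247.2253 + (1−p*)·160.6062]/1.35 = 180.4564. B = V − Δ·S = 0.0000.
(2,2): S=277.7812. Δ = (V_up−V_dn)/(S_up−S_dn) = (380.5602−247.2253)/(380.5602−247.2253) = 1.0000. V = [p*·380.5602 + (1−p*)·247.2253]/1.35 = 277.7812. B = V − Δ·S = 0.0000.
(1,0): S=131.7200. Δ = (V_up−V_dn)/(S_up−S_dn) = (180.4564−114.0106)/(180.4564−117.2308) = 1.0509. V = [p*·180.4564 + (1−p*)·114.0106]/1.35 = 131.6206. B = V − Δ·S = -6.8082.
(1,1): S=202.7600. Δ = (V_up−V_dn)/(S_up−S_dn) = (277.7812−180.4564)/(277.7812−180.4564) = 1.0000. V = [p*·277.7812 + (1−p*)·180.4564]/1.35 = 202.7600. B = V − Δ·S = 0.0000.
(0,0): S=148.0000. Δ = (V_up−V_dn)/(S_up−S_dn) = (202.7600−131.6206)/(202.7600−131.7200) = 1.0014. V = [p*·202.7600 + (1−p*)·131.6206]/1.35 = 147.9969. B = V − Δ·S = -0.2101.
Check: Δ(0,0)·S0 + B(0,0) = 147.9969 = V0.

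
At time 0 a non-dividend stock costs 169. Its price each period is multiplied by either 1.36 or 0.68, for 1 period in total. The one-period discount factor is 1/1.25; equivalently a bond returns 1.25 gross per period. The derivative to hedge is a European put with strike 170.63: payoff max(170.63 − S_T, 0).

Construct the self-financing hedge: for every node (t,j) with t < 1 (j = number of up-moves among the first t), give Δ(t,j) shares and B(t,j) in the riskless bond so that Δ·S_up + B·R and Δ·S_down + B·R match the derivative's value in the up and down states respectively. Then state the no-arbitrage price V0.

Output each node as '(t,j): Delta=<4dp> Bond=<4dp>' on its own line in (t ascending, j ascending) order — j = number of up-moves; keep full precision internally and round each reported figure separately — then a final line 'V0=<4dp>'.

Since d<R<u, set p* = (R−d)/(u−d) = 0.8382; price each node as the discounted p*-expectation of its children.
Terminal payoffs: V(1,0)=55.7100, V(1,1)=0.0000
Node (0,0) S=169.0000: V=(p*·0.0000+(1−p*)·55.7100)/1.25=7.2095; Δ=(0.0000−55.7100)/(229.8400−114.9200)=-0.4848; B=V−Δ·S=89.1360
Each (Δ,B) replicates both successor values, so the strategy is self-financing and V0 is arbitrage-free.

(0,0): Delta=-0.4848 Bond=89.1360
V0=7.2095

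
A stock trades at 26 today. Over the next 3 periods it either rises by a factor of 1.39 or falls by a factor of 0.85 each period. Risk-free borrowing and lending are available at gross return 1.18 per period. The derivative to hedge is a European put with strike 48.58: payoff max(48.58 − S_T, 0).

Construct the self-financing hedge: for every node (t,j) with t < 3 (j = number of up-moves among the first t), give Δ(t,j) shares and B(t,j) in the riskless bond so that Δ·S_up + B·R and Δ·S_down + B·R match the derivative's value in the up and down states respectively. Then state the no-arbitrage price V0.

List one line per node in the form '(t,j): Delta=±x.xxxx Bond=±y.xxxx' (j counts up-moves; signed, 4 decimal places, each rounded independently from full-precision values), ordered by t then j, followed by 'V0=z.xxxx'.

(0,0): Delta=-0.5941 Bond=21.9658
(1,0): Delta=-1.0000 Bond=34.8894
(1,1): Delta=-0.4362 Bond=20.2116
(2,0): Delta=-1.0000 Bond=41.1695
(2,1): Delta=-1.0000 Bond=41.1695
(2,2): Delta=-0.2168 Bond=12.8280
V0=6.5185

Since d<R<u, set p* = (R−d)/(u−d) = 0.6111; price each node as the discounted p*-expectation of its children.
Terminal payoffs: V(3,0)=32.6127, V(3,1)=22.4688, V(3,2)=5.8806, V(3,3)=0.0000
Node (2,0) S=18.7850: V=(p*·22.4688+(1−p*)·32.6127)/1.18=22.3845; Δ=(22.4688−32.6127)/(26.1111−15.9672)=-1.0000; B=V−Δ·S=41.1695
Node (2,1) S=30.7190: V=(p*·5.8806+(1−p*)·22.4688)/1.18=10.4505; Δ=(5.8806−22.4688)/(42.6994−26.1112)=-1.0000; B=V−Δ·S=41.1695
Node (2,2) S=50.2346: V=(p*·0.0000+(1−p*)·5.8806)/1.18=1.9380; Δ=(0.0000−5.8806)/(69.8261−42.6994)=-0.2168; B=V−Δ·S=12.8280
Node (1,0) S=22.1000: V=(p*·10.4505+(1−p*)·22.3845)/1.18=12.7894; Δ=(10.4505−22.3845)/(30.7190−18.7850)=-1.0000; B=V−Δ·S=34.8894
Node (1,1) S=36.1400: V=(p*·1.9380+(1−p*)·10.4505)/1.18=4.4478; Δ=(1.9380−10.4505)/(50.2346−30.7190)=-0.4362; B=V−Δ·S=20.2116
Node (0,0) S=26.0000: V=(p*·4.4478+(1−p*)·12.7894)/1.18=6.5185; Δ=(4.4478−12.7894)/(36.1400−22.1000)=-0.5941; B=V−Δ·S=21.9658
Root portfolio cost Δ·26+B reproduces V0=6.5185.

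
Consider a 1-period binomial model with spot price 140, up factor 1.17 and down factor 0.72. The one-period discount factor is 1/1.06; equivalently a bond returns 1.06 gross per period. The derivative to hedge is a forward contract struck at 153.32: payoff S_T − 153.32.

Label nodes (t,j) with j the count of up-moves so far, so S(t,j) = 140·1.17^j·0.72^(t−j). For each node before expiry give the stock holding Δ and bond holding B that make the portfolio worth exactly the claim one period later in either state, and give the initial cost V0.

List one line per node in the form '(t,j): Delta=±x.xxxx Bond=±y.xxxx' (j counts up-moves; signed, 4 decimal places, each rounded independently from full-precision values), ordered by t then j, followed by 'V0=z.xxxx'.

(0,0): Delta=1.0000 Bond=-144.6415
V0=-4.6415

Under the risk-neutral measure, an up-move has probability p* = (R−d)/(u−d) = 0.7556 and values discount at R = 1.06.
Terminal payoffs: V(1,0)=-52.5200, V(1,1)=10.4800
(0,0): S=140.0000. Δ = (V_up−V_dn)/(S_up−S_dn) = (10.4800−-52.5200)/(163.8000−100.8000) = 1.0000. V = [p*·10.4800 + (1−p*)·-52.5200]/1.06 = -4.6415. B = V − Δ·S = -144.6415.
Self-financing check: at every node Δ·S+B equals the discounted successor values.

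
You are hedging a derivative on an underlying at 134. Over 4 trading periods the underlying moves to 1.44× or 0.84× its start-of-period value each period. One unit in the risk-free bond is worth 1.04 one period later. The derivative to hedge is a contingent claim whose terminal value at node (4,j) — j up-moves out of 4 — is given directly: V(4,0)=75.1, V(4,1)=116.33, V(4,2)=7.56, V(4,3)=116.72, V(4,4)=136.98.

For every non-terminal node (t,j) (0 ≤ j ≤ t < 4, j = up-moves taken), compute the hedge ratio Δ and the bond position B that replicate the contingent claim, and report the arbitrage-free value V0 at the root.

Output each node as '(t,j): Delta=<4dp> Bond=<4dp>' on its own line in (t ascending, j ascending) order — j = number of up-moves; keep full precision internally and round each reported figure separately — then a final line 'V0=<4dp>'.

The replicating-portfolio and risk-neutral prices coincide; use p* = (1.04−0.84)/(1.44−0.84) = 0.3333 for the latter.
Terminal payoffs: V(4,0)=75.1000, V(4,1)=116.3300, V(4,2)=7.5600, V(4,3)=116.7200, V(4,4)=136.9800
(3,0): S=79.4223. Δ = (V_up−V_dn)/(S_up−S_dn) = (116.3300−75.1000)/(114.3682−66.7148) = 0.8652. V = [p*·116.3300 + (1−p*)·75.1000]/1.04 = 85.4263. B = V − Δ·S = 16.7096.
(3,1): S=136.1526. Δ = (V_up−V_dn)/(S_up−S_dn) = (7.5600−116.3300)/(196.0597−114.3682) = -1.3315. V = [p*·7.5600 + (1−p*)·116.3300]/1.04 = 76.9936. B = V − Δ·S = 258.2769.
(3,2): S=233.4044. Δ = (V_up−V_dn)/(S_up−S_dn) = (116.7200−7.5600)/(336.1024−196.0597) = 0.7795. V = [p*·116.7200 + (1−p*)·7.5600]/1.04 = 42.2564. B = V − Δ·S = -139.6769.
(3,3): S=400.1219. Δ = (V_up−V_dn)/(S_up−S_dn) = (136.9800−116.7200)/(576.1755−336.1024) = 0.0844. V = [p*·136.9800 + (1−p*)·116.7200]/1.04 = 118.7244. B = V − Δ·S = 84.9577.
(2,0): S=94.5504. Δ = (V_up−V_dn)/(S_up−S_dn) = (76.9936−85.4263)/(136.1526−79.4223) = -0.1486. V = [p*·76.9936 + (1−p*)·85.4263]/1.04 = 79.4379. B = V − Δ·S = 93.4924.
(2,1): S=162.0864. Δ = (V_up−V_dn)/(S_up−S_dn) = (42.2564−76.9936)/(233.4044−136.1526) = -0.3572. V = [p*·42.2564 + (1−p*)·76.9936]/1.04 = 62.8986. B = V − Δ·S = 120.7939.
(2,2): S=277.8624. Δ = (V_up−V_dn)/(S_up−S_dn) = (118.7244−42.2564)/(400.1219−233.4044) = 0.4587. V = [p*·118.7244 + (1−p*)·42.2564]/1.04 = 65.1401. B = V − Δ·S = -62.3065.
(1,0): S=112.5600. Δ = (V_up−V_dn)/(S_up−S_dn) = (62.8986−79.4379)/(162.0864−94.5504) = -0.2449. V = [p*·62.8986 + (1−p*)·79.4379]/1.04 = 71.0815. B = V − Δ·S = 98.6470.
(1,1): S=192.9600. Δ = (V_up−V_dn)/(S_up−S_dn) = (65.1401−62.8986)/(277.8624−162.0864) = 0.0194. V = [p*·65.1401 + (1−p*)·62.8986]/1.04 = 61.1979. B = V − Δ·S = 57.4620.
(0,0): S=134.0000. Δ = (V_up−V_dn)/(S_up−S_dn) = (61.1979−71.0815)/(192.9600−112.5600) = -0.1229. V = [p*·61.1979 + (1−p*)·71.0815]/1.04 = 65.1798. B = V − Δ·S = 81.6525.
Root portfolio cost Δ·134+B reproduces V0=65.1798.

(0,0): Delta=-0.1229 Bond=81.6525
(1,0): Delta=-0.2449 Bond=98.6470
(1,1): Delta=0.0194 Bond=57.4620
(2,0): Delta=-0.1486 Bond=93.4924
(2,1): Delta=-0.3572 Bond=120.7939
(2,2): Delta=0.4587 Bond=-62.3065
(3,0): Delta=0.8652 Bond=16.7096
(3,1): Delta=-1.3315 Bond=258.2769
(3,2): Delta=0.7795 Bond=-139.6769
(3,3): Delta=0.0844 Bond=84.9577
V0=65.1798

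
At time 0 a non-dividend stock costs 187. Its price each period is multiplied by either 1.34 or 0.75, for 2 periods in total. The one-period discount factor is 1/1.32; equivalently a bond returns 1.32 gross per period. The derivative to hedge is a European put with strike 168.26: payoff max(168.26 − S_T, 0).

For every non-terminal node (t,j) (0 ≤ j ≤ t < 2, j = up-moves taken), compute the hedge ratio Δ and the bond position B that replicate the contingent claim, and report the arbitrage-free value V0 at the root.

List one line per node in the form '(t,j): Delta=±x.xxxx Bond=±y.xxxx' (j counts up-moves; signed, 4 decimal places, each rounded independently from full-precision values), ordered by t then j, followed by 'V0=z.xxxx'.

The replicating-portfolio and risk-neutral prices coincide; use p* = (1.32−0.75)/(1.34−0.75) = 0.9661 for the latter.
Payoff layer (t=2): V(2,0)=63.0725, V(2,1)=0.0000, V(2,2)=0.0000
(1,0): S=140.2500. Δ = (V_up−V_dn)/(S_up−S_dn) = (0.0000−63.0725)/(187.9350−105.1875) = -0.7622. V = [p*·0.0000 + (1−p*)·63.0725]/1.32 = 1.6197. B = V − Δ·S = 108.5223.
(1,1): S=250.5800. Δ = (V_up−V_dn)/(S_up−S_dn) = (0.0000−0.0000)/(335.7772−187.9350) = 0.0000. V = [p*·0.0000 + (1−p*)·0.0000]/1.32 = 0.0000. B = V − Δ·S = 0.0000.
(0,0): S=187.0000. Δ = (V_up−V_dn)/(S_up−S_dn) = (0.0000−1.6197)/(250.5800−140.2500) = -0.0147. V = [p*·0.0000 + (1−p*)·1.6197]/1.32 = 0.0416. B = V − Δ·S = 2.7869.
The time-0 hedge costs 0.0416, which is the no-arbitrage price.

(0,0): Delta=-0.0147 Bond=2.7869
(1,0): Delta=-0.7622 Bond=108.5223
(1,1): Delta=0.0000 Bond=0.0000
V0=0.0416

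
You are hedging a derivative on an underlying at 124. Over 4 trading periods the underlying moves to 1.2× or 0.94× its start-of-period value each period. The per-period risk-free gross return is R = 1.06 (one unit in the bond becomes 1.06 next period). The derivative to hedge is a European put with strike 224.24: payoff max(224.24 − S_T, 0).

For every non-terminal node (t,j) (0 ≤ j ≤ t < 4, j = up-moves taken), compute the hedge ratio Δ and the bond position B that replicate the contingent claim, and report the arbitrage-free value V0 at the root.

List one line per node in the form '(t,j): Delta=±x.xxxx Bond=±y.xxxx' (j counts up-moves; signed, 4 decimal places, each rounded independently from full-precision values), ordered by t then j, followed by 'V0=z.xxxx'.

(0,0): Delta=-0.9158 Bond=168.3599
(1,0): Delta=-1.0000 Bond=188.2762
(1,1): Delta=-0.8388 Bond=167.0110
(2,0): Delta=-1.0000 Bond=199.5728
(2,1): Delta=-1.0000 Bond=199.5728
(2,2): Delta=-0.6916 Bond=150.7338
(3,0): Delta=-1.0000 Bond=211.5472
(3,1): Delta=-1.0000 Bond=211.5472
(3,2): Delta=-1.0000 Bond=211.5472
(3,3): Delta=-0.4097 Bond=99.3802
V0=54.8011

No-arbitrage ⇒ martingale measure with p* = (R−d)/(u−d) = 0.4615.
At expiry t=4: V(4,0)=127.4271, V(4,1)=100.6491, V(4,2)=66.4644, V(4,3)=22.8243, V(4,4)=0.0000
  t=3,j=0: stock 102.9924 → up 123.5909 (V=100.6491), down 96.8129 (V=127.4271). Price 108.5548; hedge Δ=-1.0000, bond B=211.5472.
  t=3,j=1: stock 131.4797 → up 157.7756 (V=66.4644), down 123.5909 (V=100.6491). Price 80.0675; hedge Δ=-1.0000, bond B=211.5472.
  t=3,j=2: stock 167.8464 → up 201.4157 (V=22.8243), down 157.7756 (V=66.4644). Price 43.7008; hedge Δ=-1.0000, bond B=211.5472.
  t=3,j=3: stock 214.2720 → up 257.1264 (V=0.0000), down 201.4157 (V=22.8243). Price 11.5944; hedge Δ=-0.4097, bond B=99.3802.
  t=2,j=0: stock 109.5664 → up 131.4797 (V=80.0675), down 102.9924 (V=108.5548). Price 90.0064; hedge Δ=-1.0000, bond B=199.5728.
  t=2,j=1: stock 139.8720 → up 167.8464 (V=43.7008), down 131.4797 (V=80.0675). Price 59.7008; hedge Δ=-1.0000, bond B=199.5728.
  t=2,j=2: stock 178.5600 → up 214.2720 (V=11.5944), down 167.8464 (V=43.7008). Price 27.2476; hedge Δ=-0.6916, bond B=150.7338.
  t=1,j=0: stock 116.5600 → up 139.8720 (V=59.7008), down 109.5664 (V=90.0064). Price 71.7162; hedge Δ=-1.0000, bond B=188.2762.
  t=1,j=1: stock 148.8000 → up 178.5600 (V=27.2476), down 139.8720 (V=59.7008). Price 42.1909; hedge Δ=-0.8388, bond B=167.0110.
  t=0,j=0: stock 124.0000 → up 148.8000 (V=42.1909), down 116.5600 (V=71.7162). Price 54.8011; hedge Δ=-0.9158, bond B=168.3599.
Check: Δ(0,0)·S0 + B(0,0) = 54.8011 = V0.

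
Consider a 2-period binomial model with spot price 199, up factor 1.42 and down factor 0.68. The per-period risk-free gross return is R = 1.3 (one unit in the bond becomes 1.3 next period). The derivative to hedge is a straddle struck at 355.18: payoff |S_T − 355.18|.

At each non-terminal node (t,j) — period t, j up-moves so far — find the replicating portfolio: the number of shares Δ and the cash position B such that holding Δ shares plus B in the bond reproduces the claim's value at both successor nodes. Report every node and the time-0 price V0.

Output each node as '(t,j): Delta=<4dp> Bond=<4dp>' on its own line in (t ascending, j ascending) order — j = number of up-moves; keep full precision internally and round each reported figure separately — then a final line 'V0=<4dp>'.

Risk-neutral probability p* = (R−d)/(u−d) = (1.3−0.68)/(1.42−0.68) = 0.8378.
Payoff layer (t=2): V(2,0)=263.1624, V(2,1)=163.0256, V(2,2)=46.0836
Node (1,0) S=135.3200: V=(p*·163.0256+(1−p*)·263.1624)/1.3=137.8954; Δ=(163.0256−263.1624)/(192.1544−92.0176)=-1.0000; B=V−Δ·S=273.2154
Node (1,1) S=282.5800: V=(p*·46.0836+(1−p*)·163.0256)/1.3=50.0363; Δ=(46.0836−163.0256)/(401.2636−192.1544)=-0.5592; B=V−Δ·S=208.0660
Node (0,0) S=199.0000: V=(p*·50.0363+(1−p*)·137.8954)/1.3=49.4490; Δ=(50.0363−137.8954)/(282.5800−135.3200)=-0.5966; B=V−Δ·S=168.1775
Each (Δ,B) replicates both successor values, so the strategy is self-financing and V0 is arbitrage-free.

(0,0): Delta=-0.5966 Bond=168.1775
(1,0): Delta=-1.0000 Bond=273.2154
(1,1): Delta=-0.5592 Bond=208.0660
V0=49.4490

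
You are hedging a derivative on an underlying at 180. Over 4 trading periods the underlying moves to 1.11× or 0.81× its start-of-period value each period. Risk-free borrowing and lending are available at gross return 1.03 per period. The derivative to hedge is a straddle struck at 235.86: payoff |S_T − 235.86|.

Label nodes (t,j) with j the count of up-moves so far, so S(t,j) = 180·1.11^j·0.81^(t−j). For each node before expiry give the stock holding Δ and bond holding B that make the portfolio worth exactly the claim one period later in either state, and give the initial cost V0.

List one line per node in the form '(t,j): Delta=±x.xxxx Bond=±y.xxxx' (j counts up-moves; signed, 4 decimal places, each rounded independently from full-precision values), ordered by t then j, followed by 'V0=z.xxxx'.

(0,0): Delta=-0.5002 Bond=138.8071
(1,0): Delta=-1.0000 Bond=215.8453
(1,1): Delta=-0.3675 Bond=116.4716
(2,0): Delta=-1.0000 Bond=222.3207
(2,1): Delta=-1.0000 Bond=222.3207
(2,2): Delta=-0.1997 Bond=82.7458
(3,0): Delta=-1.0000 Bond=228.9903
(3,1): Delta=-1.0000 Bond=228.9903
(3,2): Delta=-1.0000 Bond=228.9903
(3,3): Delta=0.0126 Bond=32.9510
V0=48.7750

Risk-neutral probability p* = (R−d)/(u−d) = (1.03−0.81)/(1.11−0.81) = 0.7333.
Payoff layer (t=4): V(4,0)=158.3759, V(4,1)=129.6781, V(4,2)=90.3515, V(4,3)=36.4594, V(4,4)=37.3927
Node (3,0) S=95.6594: V=(p*·129.6781+(1−p*)·158.3759)/1.03=133.3309; Δ=(129.6781−158.3759)/(106.1819−77.4841)=-1.0000; B=V−Δ·S=228.9903
Node (3,1) S=131.0888: V=(p*·90.3515+(1−p*)·129.6781)/1.03=97.9015; Δ=(90.3515−129.6781)/(145.5085−106.1819)=-1.0000; B=V−Δ·S=228.9903
Node (3,2) S=179.6402: V=(p*·36.4594+(1−p*)·90.3515)/1.03=49.3501; Δ=(36.4594−90.3515)/(199.4006−145.5085)=-1.0000; B=V−Δ·S=228.9903
Node (3,3) S=246.1736: V=(p*·37.3927+(1−p*)·36.4594)/1.03=36.0619; Δ=(37.3927−36.4594)/(273.2527−199.4006)=0.0126; B=V−Δ·S=32.9510
Node (2,0) S=118.0980: V=(p*·97.9015+(1−p*)·133.3309)/1.03=104.2227; Δ=(97.9015−133.3309)/(131.0888−95.6594)=-1.0000; B=V−Δ·S=222.3207
Node (2,1) S=161.8380: V=(p*·49.3501+(1−p*)·97.9015)/1.03=60.4827; Δ=(49.3501−97.9015)/(179.6402−131.0888)=-1.0000; B=V−Δ·S=222.3207
Node (2,2) S=221.7780: V=(p*·36.0619+(1−p*)·49.3501)/1.03=38.4519; Δ=(36.0619−49.3501)/(246.1736−179.6402)=-0.1997; B=V−Δ·S=82.7458
Node (1,0) S=145.8000: V=(p*·60.4827+(1−p*)·104.2227)/1.03=70.0453; Δ=(60.4827−104.2227)/(161.8380−118.0980)=-1.0000; B=V−Δ·S=215.8453
Node (1,1) S=199.8000: V=(p*·38.4519+(1−p*)·60.4827)/1.03=43.0357; Δ=(38.4519−60.4827)/(221.7780−161.8380)=-0.3675; B=V−Δ·S=116.4716
Node (0,0) S=180.0000: V=(p*·43.0357+(1−p*)·70.0453)/1.03=48.7750; Δ=(43.0357−70.0453)/(199.8000−145.8000)=-0.5002; B=V−Δ·S=138.8071
The time-0 hedge costs 48.7750, which is the no-arbitrage price.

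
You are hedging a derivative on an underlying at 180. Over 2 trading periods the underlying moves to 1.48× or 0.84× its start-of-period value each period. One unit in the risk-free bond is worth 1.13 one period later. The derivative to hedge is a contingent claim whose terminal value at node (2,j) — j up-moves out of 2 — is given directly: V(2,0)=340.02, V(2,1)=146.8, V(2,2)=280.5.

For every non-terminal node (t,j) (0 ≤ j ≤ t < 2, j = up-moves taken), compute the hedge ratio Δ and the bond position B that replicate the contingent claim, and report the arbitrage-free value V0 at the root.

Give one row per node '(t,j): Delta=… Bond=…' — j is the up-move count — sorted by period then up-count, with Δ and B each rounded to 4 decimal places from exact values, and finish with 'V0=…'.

(0,0): Delta=-0.3463 Bond=244.0602
(1,0): Delta=-1.9967 Bond=525.3285
(1,1): Delta=0.7842 Bond=-25.3816
V0=181.7200

Under the risk-neutral measure, an up-move has probability p* = (R−d)/(u−d) = 0.4531 and values discount at R = 1.13.
Terminal values V(2,·): V(2,0)=340.0200, V(2,1)=146.8000, V(2,2)=280.5000
  t=1,j=0: stock 151.2000 → up 223.7760 (V=146.8000), down 127.0080 (V=340.0200). Price 223.4223; hedge Δ=-1.9967, bond B=525.3285.
  t=1,j=1: stock 266.4000 → up 394.2720 (V=280.5000), down 223.7760 (V=146.8000). Price 183.5246; hedge Δ=0.7842, bond B=-25.3816.
  t=0,j=0: stock 180.0000 → up 266.4000 (V=183.5246), down 151.2000 (V=223.4223). Price 181.7200; hedge Δ=-0.3463, bond B=244.0602.
Each (Δ,B) replicates both successor values, so the strategy is self-financing and V0 is arbitrage-free.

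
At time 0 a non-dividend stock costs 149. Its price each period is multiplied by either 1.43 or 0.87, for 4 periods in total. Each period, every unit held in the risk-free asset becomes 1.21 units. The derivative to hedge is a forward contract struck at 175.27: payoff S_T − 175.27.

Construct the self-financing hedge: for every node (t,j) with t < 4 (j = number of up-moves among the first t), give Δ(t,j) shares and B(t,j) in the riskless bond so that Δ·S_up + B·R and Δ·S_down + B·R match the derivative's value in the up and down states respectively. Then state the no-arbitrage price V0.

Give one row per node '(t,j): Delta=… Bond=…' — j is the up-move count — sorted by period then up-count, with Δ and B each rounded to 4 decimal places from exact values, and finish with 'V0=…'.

Risk-neutral probability p* = (R−d)/(u−d) = (1.21−0.87)/(1.43−0.87) = 0.6071.
Terminal values V(4,·): V(4,0)=-89.9083, V(4,1)=-34.9628, V(4,2)=55.3499, V(4,3)=203.7950, V(4,4)=447.7908
(3,0): S=98.1169. Δ = (V_up−V_dn)/(S_up−S_dn) = (-34.9628−-89.9083)/(140.3072−85.3617) = 1.0000. V = [p*·-34.9628 + (1−p*)·-89.9083]/1.21 = -46.7343. B = V − Δ·S = -144.8512.
(3,1): S=161.2727. Δ = (V_up−V_dn)/(S_up−S_dn) = (55.3499−-34.9628)/(230.6199−140.3072) = 1.0000. V = [p*·55.3499 + (1−p*)·-34.9628]/1.21 = 16.4214. B = V − Δ·S = -144.8512.
(3,2): S=265.0804. Δ = (V_up−V_dn)/(S_up−S_dn) = (203.7950−55.3499)/(379.0650−230.6199) = 1.0000. V = [p*·203.7950 + (1−p*)·55.3499]/1.21 = 120.2291. B = V − Δ·S = -144.8512.
(3,3): S=435.7068. Δ = (V_up−V_dn)/(S_up−S_dn) = (447.7908−203.7950)/(623.0608−379.0650) = 1.0000. V = [p*·447.7908 + (1−p*)·203.7950]/1.21 = 290.8556. B = V − Δ·S = -144.8512.
(2,0): S=112.7781. Δ = (V_up−V_dn)/(S_up−S_dn) = (16.4214−-46.7343)/(161.2727−98.1169) = 1.0000. V = [p*·16.4214 + (1−p*)·-46.7343]/1.21 = -6.9337. B = V − Δ·S = -119.7118.
(2,1): S=185.3709. Δ = (V_up−V_dn)/(S_up−S_dn) = (120.2291−16.4214)/(265.0804−161.2727) = 1.0000. V = [p*·120.2291 + (1−p*)·16.4214]/1.21 = 65.6591. B = V − Δ·S = -119.7118.
(2,2): S=304.6901. Δ = (V_up−V_dn)/(S_up−S_dn) = (290.8556−120.2291)/(435.7068−265.0804) = 1.0000. V = [p*·290.8556 + (1−p*)·120.2291]/1.21 = 184.9783. B = V − Δ·S = -119.7118.
(1,0): S=129.6300. Δ = (V_up−V_dn)/(S_up−S_dn) = (65.6591−-6.9337)/(185.3709−112.7781) = 1.0000. V = [p*·65.6591 + (1−p*)·-6.9337]/1.21 = 30.6947. B = V − Δ·S = -98.9353.
(1,1): S=213.0700. Δ = (V_up−V_dn)/(S_up−S_dn) = (184.9783−65.6591)/(304.6901−185.3709) = 1.0000. V = [p*·184.9783 + (1−p*)·65.6591]/1.21 = 114.1347. B = V − Δ·S = -98.9353.
(0,0): S=149.0000. Δ = (V_up−V_dn)/(S_up−S_dn) = (114.1347−30.6947)/(213.0700−129.6300) = 1.0000. V = [p*·114.1347 + (1−p*)·30.6947]/1.21 = 67.2353. B = V − Δ·S = -81.7647.
Check: Δ(0,0)·S0 + B(0,0) = 67.2353 = V0.

(0,0): Delta=1.0000 Bond=-81.7647
(1,0): Delta=1.0000 Bond=-98.9353
(1,1): Delta=1.0000 Bond=-98.9353
(2,0): Delta=1.0000 Bond=-119.7118
(2,1): Delta=1.0000 Bond=-119.7118
(2,2): Delta=1.0000 Bond=-119.7118
(3,0): Delta=1.0000 Bond=-144.8512
(3,1): Delta=1.0000 Bond=-144.8512
(3,2): Delta=1.0000 Bond=-144.8512
(3,3): Delta=1.0000 Bond=-144.8512
V0=67.2353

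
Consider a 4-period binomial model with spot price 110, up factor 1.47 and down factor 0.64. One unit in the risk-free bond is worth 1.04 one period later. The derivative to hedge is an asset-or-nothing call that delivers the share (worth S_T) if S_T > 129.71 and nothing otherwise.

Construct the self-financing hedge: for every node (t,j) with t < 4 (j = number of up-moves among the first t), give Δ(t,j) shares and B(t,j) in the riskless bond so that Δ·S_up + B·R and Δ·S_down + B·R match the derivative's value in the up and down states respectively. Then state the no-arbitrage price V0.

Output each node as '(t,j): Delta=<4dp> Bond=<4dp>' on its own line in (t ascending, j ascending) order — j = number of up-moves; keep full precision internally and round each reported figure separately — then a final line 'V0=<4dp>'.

No-arbitrage ⇒ martingale measure with p* = (R−d)/(u−d) = 0.4819.
Terminal values V(4,·): V(4,0)=0.0000, V(4,1)=0.0000, V(4,2)=0.0000, V(4,3)=223.6272, V(4,4)=513.6438
  t=3,j=0: stock 28.8358 → up 42.3887 (V=0.0000), down 18.4549 (V=0.0000). Price 0.0000; hedge Δ=0.0000, bond B=0.0000.
  t=3,j=1: stock 66.2323 → up 97.3615 (V=0.0000), down 42.3887 (V=0.0000). Price 0.0000; hedge Δ=0.0000, bond B=0.0000.
  t=3,j=2: stock 152.1274 → up 223.6272 (V=223.6272), down 97.3615 (V=0.0000). Price 103.6271; hedge Δ=1.7711, bond B=-165.8033.
  t=3,j=3: stock 349.4175 → up 513.6438 (V=513.6438), down 223.6272 (V=223.6272). Price 349.4175; hedge Δ=1.0000, bond B=0.0000.
  t=2,j=0: stock 45.0560 → up 66.2323 (V=0.0000), down 28.8358 (V=0.0000). Price 0.0000; hedge Δ=0.0000, bond B=0.0000.
  t=2,j=1: stock 103.4880 → up 152.1274 (V=103.6271), down 66.2323 (V=0.0000). Price 48.0200; hedge Δ=1.2064, bond B=-76.8319.
  t=2,j=2: stock 237.6990 → up 349.4175 (V=349.4175), down 152.1274 (V=103.6271). Price 213.5388; hedge Δ=1.2458, bond B=-82.5943.
  t=1,j=0: stock 70.4000 → up 103.4880 (V=48.0200), down 45.0560 (V=0.0000). Price 22.2521; hedge Δ=0.8218, bond B=-35.6033.
  t=1,j=1: stock 161.7000 → up 237.6990 (V=213.5388), down 103.4880 (V=48.0200). Price 122.8731; hedge Δ=1.2333, bond B=-76.5471.
  t=0,j=0: stock 110.0000 → up 161.7000 (V=122.8731), down 70.4000 (V=22.2521). Price 68.0232; hedge Δ=1.1021, bond B=-53.2070.
Each (Δ,B) replicates both successor values, so the strategy is self-financing and V0 is arbitrage-free.

(0,0): Delta=1.1021 Bond=-53.2070
(1,0): Delta=0.8218 Bond=-35.6033
(1,1): Delta=1.2333 Bond=-76.5471
(2,0): Delta=0.0000 Bond=0.0000
(2,1): Delta=1.2064 Bond=-76.8319
(2,2): Delta=1.2458 Bond=-82.5943
(3,0): Delta=0.0000 Bond=0.0000
(3,1): Delta=0.0000 Bond=0.0000
(3,2): Delta=1.7711 Bond=-165.8033
(3,3): Delta=1.0000 Bond=0.0000
V0=68.0232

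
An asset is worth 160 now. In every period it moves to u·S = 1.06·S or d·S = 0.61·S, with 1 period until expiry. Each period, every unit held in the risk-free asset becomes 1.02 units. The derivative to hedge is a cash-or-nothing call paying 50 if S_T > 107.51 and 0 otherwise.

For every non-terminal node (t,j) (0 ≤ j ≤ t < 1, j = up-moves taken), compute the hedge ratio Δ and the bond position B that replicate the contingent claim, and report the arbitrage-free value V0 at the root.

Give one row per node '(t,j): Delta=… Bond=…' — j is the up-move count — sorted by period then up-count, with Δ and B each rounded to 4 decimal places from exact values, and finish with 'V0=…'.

The replicating-portfolio and risk-neutral prices coincide; use p* = (1.02−0.61)/(1.06−0.61) = 0.9111 for the latter.
Terminal payoffs: V(1,0)=0.0000, V(1,1)=50.0000
  t=0,j=0: stock 160.0000 → up 169.6000 (V=50.0000), down 97.6000 (V=0.0000). Price 44.6623; hedge Δ=0.6944, bond B=-66.4488.
Root portfolio cost Δ·160+B reproduces V0=44.6623.

(0,0): Delta=0.6944 Bond=-66.4488
V0=44.6623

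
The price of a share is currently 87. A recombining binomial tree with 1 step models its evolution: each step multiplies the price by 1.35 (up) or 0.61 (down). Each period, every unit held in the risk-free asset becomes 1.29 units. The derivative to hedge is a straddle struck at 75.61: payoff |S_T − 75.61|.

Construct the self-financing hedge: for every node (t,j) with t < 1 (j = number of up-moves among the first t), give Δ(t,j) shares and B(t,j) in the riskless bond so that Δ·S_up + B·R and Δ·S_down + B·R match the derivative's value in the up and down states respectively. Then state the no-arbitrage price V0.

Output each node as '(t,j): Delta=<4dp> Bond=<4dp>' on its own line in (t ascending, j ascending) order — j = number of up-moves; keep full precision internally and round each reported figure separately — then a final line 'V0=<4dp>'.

(0,0): Delta=0.2998 Bond=5.1400
V0=31.2210

Risk-neutral probability p* = (R−d)/(u−d) = (1.29−0.61)/(1.35−0.61) = 0.9189.
At expiry t=1: V(1,0)=22.5400, V(1,1)=41.8400
(0,0): S=87.0000. Δ = (V_up−V_dn)/(S_up−S_dn) = (41.8400−22.5400)/(117.4500−53.0700) = 0.2998. V = [p*·41.8400 + (1−p*)·22.5400]/1.29 = 31.2210. B = V − Δ·S = 5.1400.
The time-0 hedge costs 31.2210, which is the no-arbitrage price.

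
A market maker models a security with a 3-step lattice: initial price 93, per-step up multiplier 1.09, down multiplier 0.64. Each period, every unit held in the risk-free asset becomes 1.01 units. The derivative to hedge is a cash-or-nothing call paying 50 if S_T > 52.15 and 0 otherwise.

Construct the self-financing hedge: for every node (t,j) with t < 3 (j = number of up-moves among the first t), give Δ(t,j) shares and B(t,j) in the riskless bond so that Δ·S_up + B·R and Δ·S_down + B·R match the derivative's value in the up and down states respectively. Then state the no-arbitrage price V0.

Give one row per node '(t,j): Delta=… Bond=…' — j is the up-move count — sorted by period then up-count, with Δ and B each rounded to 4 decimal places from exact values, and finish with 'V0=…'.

(0,0): Delta=0.3424 Bond=12.6307
(1,0): Delta=1.5197 Bond=-57.3171
(1,1): Delta=0.1929 Bond=27.9082
(2,0): Delta=0.0000 Bond=0.0000
(2,1): Delta=1.7126 Bond=-70.4070
(2,2): Delta=0.0000 Bond=49.5050
V0=44.4735

No-arbitrage ⇒ martingale measure with p* = (R−d)/(u−d) = 0.8222.
At expiry t=3: V(3,0)=0.0000, V(3,1)=0.0000, V(3,2)=50.0000, V(3,3)=50.0000
(2,0): S=38.0928. Δ = (V_up−V_dn)/(S_up−S_dn) = (0.0000−0.0000)/(41.5212−24.3794) = 0.0000. V = [p*·0.0000 + (1−p*)·0.0000]/1.01 = 0.0000. B = V − Δ·S = 0.0000.
(2,1): S=64.8768. Δ = (V_up−V_dn)/(S_up−S_dn) = (50.0000−0.0000)/(70.7157−41.5212) = 1.7126. V = [p*·50.0000 + (1−p*)·0.0000]/1.01 = 40.7041. B = V − Δ·S = -70.4070.
(2,2): S=110.4933. Δ = (V_up−V_dn)/(S_up−S_dn) = (50.0000−50.0000)/(120.4377−70.7157) = 0.0000. V = [p*·50.0000 + (1−p*)·50.0000]/1.01 = 49.5050. B = V − Δ·S = 49.5050.
(1,0): S=59.5200. Δ = (V_up−V_dn)/(S_up−S_dn) = (40.7041−0.0000)/(64.8768−38.0928) = 1.5197. V = [p*·40.7041 + (1−p*)·0.0000]/1.01 = 33.1364. B = V − Δ·S = -57.3171.
(1,1): S=101.3700. Δ = (V_up−V_dn)/(S_up−S_dn) = (49.5050−40.7041)/(110.4933−64.8768) = 0.1929. V = [p*·49.5050 + (1−p*)·40.7041]/1.01 = 47.4657. B = V − Δ·S = 27.9082.
(0,0): S=93.0000. Δ = (V_up−V_dn)/(S_up−S_dn) = (47.4657−33.1364)/(101.3700−59.5200) = 0.3424. V = [p*·47.4657 + (1−p*)·33.1364]/1.01 = 44.4735. B = V − Δ·S = 12.6307.
Check: Δ(0,0)·S0 + B(0,0) = 44.4735 = V0.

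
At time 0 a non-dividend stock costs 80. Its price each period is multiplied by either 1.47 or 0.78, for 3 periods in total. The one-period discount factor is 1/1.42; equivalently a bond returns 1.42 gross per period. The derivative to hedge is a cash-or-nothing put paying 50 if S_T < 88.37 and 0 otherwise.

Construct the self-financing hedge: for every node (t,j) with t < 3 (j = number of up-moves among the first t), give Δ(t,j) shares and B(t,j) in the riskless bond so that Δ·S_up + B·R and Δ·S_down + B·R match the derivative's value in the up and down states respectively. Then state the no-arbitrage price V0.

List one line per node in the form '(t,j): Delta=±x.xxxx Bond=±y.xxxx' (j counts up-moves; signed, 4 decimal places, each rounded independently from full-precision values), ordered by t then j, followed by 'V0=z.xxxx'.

(0,0): Delta=-0.0604 Bond=5.0927
(1,0): Delta=-0.7585 Bond=50.7964
(1,1): Delta=-0.0314 Bond=3.8281
(2,0): Delta=0.0000 Bond=35.2113
(2,1): Delta=-0.7900 Bond=75.0153
(2,2): Delta=0.0000 Bond=0.0000
V0=0.2618

Risk-neutral probability p* = (R−d)/(u−d) = (1.42−0.78)/(1.47−0.78) = 0.9275.
Terminal values V(3,·): V(3,0)=50.0000, V(3,1)=50.0000, V(3,2)=0.0000, V(3,3)=0.0000
(2,0): S=48.6720. Δ = (V_up−V_dn)/(S_up−S_dn) = (50.0000−50.0000)/(71.5478−37.9642) = 0.0000. V = [p*·50.0000 + (1−p*)·50.0000]/1.42 = 35.2113. B = V − Δ·S = 35.2113.
(2,1): S=91.7280. Δ = (V_up−V_dn)/(S_up−S_dn) = (0.0000−50.0000)/(134.8402−71.5478) = -0.7900. V = [p*·0.0000 + (1−p*)·50.0000]/1.42 = 2.5515. B = V − Δ·S = 75.0153.
(2,2): S=172.8720. Δ = (V_up−V_dn)/(S_up−S_dn) = (0.0000−0.0000)/(254.1218−134.8402) = 0.0000. V = [p*·0.0000 + (1−p*)·0.0000]/1.42 = 0.0000. B = V − Δ·S = 0.0000.
(1,0): S=62.4000. Δ = (V_up−V_dn)/(S_up−S_dn) = (2.5515−35.2113)/(91.7280−48.6720) = -0.7585. V = [p*·2.5515 + (1−p*)·35.2113]/1.42 = 3.4635. B = V − Δ·S = 50.7964.
(1,1): S=117.6000. Δ = (V_up−V_dn)/(S_up−S_dn) = (0.0000−2.5515)/(172.8720−91.7280) = -0.0314. V = [p*·0.0000 + (1−p*)·2.5515]/1.42 = 0.1302. B = V − Δ·S = 3.8281.
(0,0): S=80.0000. Δ = (V_up−V_dn)/(S_up−S_dn) = (0.1302−3.4635)/(117.6000−62.4000) = -0.0604. V = [p*·0.1302 + (1−p*)·3.4635]/1.42 = 0.2618. B = V − Δ·S = 5.0927.
Self-financing check: at every node Δ·S+B equals the discounted successor values.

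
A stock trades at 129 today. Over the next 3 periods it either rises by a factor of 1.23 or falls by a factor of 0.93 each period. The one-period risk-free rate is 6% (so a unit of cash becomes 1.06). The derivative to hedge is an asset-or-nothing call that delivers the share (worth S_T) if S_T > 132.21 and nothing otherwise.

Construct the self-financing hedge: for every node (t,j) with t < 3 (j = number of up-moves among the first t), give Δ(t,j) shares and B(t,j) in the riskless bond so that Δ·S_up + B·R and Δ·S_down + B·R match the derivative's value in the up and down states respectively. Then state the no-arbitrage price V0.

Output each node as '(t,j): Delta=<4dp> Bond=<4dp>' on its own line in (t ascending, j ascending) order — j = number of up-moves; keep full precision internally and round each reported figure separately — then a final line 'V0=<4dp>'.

(0,0): Delta=1.7663 Bond=-114.6991
(1,0): Delta=2.5412 Bond=-214.5549
(1,1): Delta=1.0000 Bond=0.0000
(2,0): Delta=4.1000 Bond=-401.3438
(2,1): Delta=1.0000 Bond=0.0000
(2,2): Delta=1.0000 Bond=0.0000
V0=113.1473

No-arbitrage ⇒ martingale measure with p* = (R−d)/(u−d) = 0.4333.
Payoff layer (t=3): V(3,0)=0.0000, V(3,1)=137.2337, V(3,2)=181.5026, V(3,3)=240.0518
Node (2,0) S=111.5721: V=(p*·137.2337+(1−p*)·0.0000)/1.06=56.1018; Δ=(137.2337−0.0000)/(137.2337−103.7621)=4.1000; B=V−Δ·S=-401.3438
Node (2,1) S=147.5631: V=(p*·181.5026+(1−p*)·137.2337)/1.06=147.5631; Δ=(181.5026−137.2337)/(181.5026−137.2337)=1.0000; B=V−Δ·S=0.0000
Node (2,2) S=195.1641: V=(p*·240.0518+(1−p*)·181.5026)/1.06=195.1641; Δ=(240.0518−181.5026)/(240.0518−181.5026)=1.0000; B=V−Δ·S=0.0000
Node (1,0) S=119.9700: V=(p*·147.5631+(1−p*)·56.1018)/1.06=90.3161; Δ=(147.5631−56.1018)/(147.5631−111.5721)=2.5412; B=V−Δ·S=-214.5549
Node (1,1) S=158.6700: V=(p*·195.1641+(1−p*)·147.5631)/1.06=158.6700; Δ=(195.1641−147.5631)/(195.1641−147.5631)=1.0000; B=V−Δ·S=0.0000
Node (0,0) S=129.0000: V=(p*·158.6700+(1−p*)·90.3161)/1.06=113.1473; Δ=(158.6700−90.3161)/(158.6700−119.9700)=1.7663; B=V−Δ·S=-114.6991
The time-0 hedge costs 113.1473, which is the no-arbitrage price.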